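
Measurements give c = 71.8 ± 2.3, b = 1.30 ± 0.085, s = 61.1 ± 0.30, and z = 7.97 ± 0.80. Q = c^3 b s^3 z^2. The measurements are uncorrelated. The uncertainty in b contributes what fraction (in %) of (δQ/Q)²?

(δQ/Q)² = (3·δc/c)² + (1·δb/b)² + (3·δs/s)² + (2·δz/z)²
  c term: (3×0.0320)² = 0.00924
  b term: (1×0.0654)² = 0.00428
  s term: (3×0.00491)² = 0.000217
  z term: (2×0.100)² = 0.0403
Total = 0.0540. Share from b = 0.00428/0.0540 = 0.0791.

7.91%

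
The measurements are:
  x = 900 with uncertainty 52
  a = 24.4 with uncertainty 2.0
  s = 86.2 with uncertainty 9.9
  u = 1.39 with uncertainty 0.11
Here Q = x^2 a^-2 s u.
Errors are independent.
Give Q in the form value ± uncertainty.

(1.63 ± 0.398) × 10^5

Products/powers → add relative errors in quadrature, weighted by exponent:
  (2·δx/x)² = (2×0.0578)² = 0.0134;  (-2·δa/a)² = (-2×0.0820)² = 0.0269;  (1·δs/s)² = (1×0.115)² = 0.0132;  (1·δu/u)² = (1×0.0791)² = 0.00626
δQ/Q = √(0.0597) = 0.244
Q = 1.63e+05, so δQ = 0.244 × 1.63e+05 = 39800.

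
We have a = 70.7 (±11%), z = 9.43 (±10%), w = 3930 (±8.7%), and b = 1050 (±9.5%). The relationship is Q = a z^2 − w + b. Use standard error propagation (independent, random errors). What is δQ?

1480

Let p = a·z^2 = 6290. δp/p = √((1·δa/a)² + (2·δz/z)²) = √(0.0121 + 0.0400) = 0.228, so δp = 1440.
Q = p − w + b: δQ = √(δp² + δw² + δb²) = √(2.06e+06 + 1.17e+05 + 9950) = 1480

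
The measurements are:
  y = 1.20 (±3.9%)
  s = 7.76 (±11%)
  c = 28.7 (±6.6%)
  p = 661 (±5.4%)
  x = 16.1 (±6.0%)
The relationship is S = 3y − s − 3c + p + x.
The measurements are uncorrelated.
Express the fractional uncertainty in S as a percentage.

Absolute uncertainties add in quadrature for a linear combination:
  (3·δy)² = 0.0197;  (δs)² = 0.729;  (3·δc)² = 32.3;  (δp)² = 1270;  (δx)² = 0.933
δS = √(1310) = 36.2
S = 587, so δS/S = 36.2/587 = 0.0616.

6.16%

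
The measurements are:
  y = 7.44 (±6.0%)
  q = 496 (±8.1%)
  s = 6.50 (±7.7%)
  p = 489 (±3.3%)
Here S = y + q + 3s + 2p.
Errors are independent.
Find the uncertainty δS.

For a sum/difference, combine absolute errors in quadrature:
  (δy)² = 0.199;  (δq)² = 1610;  (3·δs)² = 2.25;  (2·δp)² = 1040
δS = √(2660) = 51.6

51.6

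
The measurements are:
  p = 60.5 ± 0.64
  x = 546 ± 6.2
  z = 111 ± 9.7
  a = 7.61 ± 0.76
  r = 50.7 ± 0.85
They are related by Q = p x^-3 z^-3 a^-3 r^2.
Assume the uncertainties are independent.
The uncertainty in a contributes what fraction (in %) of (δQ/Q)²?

(δQ/Q)² = (1·δp/p)² + (-3·δx/x)² + (-3·δz/z)² + (-3·δa/a)² + (2·δr/r)²
  p term: (1×0.0106)² = 0.000112
  x term: (-3×0.0114)² = 0.00116
  z term: (-3×0.0874)² = 0.0687
  a term: (-3×0.0999)² = 0.0898
  r term: (2×0.0168)² = 0.00112
Total = 0.161. Share from a = 0.0898/0.161 = 0.558.

55.8%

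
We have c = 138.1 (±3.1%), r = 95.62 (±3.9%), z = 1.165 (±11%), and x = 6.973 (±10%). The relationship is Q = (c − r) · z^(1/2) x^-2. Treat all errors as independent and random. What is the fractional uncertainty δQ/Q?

Let u = c − r = 42.48. δu = √(δc² + δr²) = √(18.3 + 13.9) = 5.68, so δu/u = 0.134.
Q is then a monomial in u, z, x:
δQ/Q = √((δu/u)² + (½·δz/z)² + (-2·δx/x)²) = √(0.0179 + 0.00303 + 0.0400) = 0.247

0.247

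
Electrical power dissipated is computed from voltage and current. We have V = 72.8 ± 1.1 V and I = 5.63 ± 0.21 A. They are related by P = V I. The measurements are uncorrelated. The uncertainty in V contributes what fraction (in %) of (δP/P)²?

14.1%

(δP/P)² = (1·δV/V)² + (1·δI/I)²
  V term: (1×0.0151)² = 0.000228
  I term: (1×0.0373)² = 0.00139
Total = 0.00162. Share from V = 0.000228/0.00162 = 0.141.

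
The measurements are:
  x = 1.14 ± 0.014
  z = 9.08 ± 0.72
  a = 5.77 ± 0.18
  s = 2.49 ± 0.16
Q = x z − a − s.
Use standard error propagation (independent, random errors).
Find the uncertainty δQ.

0.865

Let p = x·z = 10.4. δp/p = √((1·δx/x)² + (1·δz/z)²) = √(0.000151 + 0.00629) = 0.0802, so δp = 0.831.
Q = p − a − s: δQ = √(δp² + δa² + δs²) = √(0.690 + 0.0324 + 0.0256) = 0.865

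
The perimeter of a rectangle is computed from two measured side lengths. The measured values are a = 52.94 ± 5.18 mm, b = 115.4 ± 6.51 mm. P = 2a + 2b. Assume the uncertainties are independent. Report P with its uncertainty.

336.7 ± 16.6 mm

Sums and differences: (δP)² = Σ (cᵢ δxᵢ)².
  (2·δa)² = 107;  (2·δb)² = 170
δP = √(277) = 16.6 mm
P = 336.7 mm.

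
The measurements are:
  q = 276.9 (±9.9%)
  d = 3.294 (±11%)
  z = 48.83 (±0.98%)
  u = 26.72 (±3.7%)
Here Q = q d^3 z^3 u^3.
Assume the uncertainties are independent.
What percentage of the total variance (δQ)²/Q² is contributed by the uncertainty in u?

(δQ/Q)² = (1·δq/q)² + (3·δd/d)² + (3·δz/z)² + (3·δu/u)²
  q term: (1×0.0990)² = 0.00980
  d term: (3×0.110)² = 0.109
  z term: (3×0.00980)² = 0.000864
  u term: (3×0.0370)² = 0.0123
Total = 0.132. Share from u = 0.0123/0.132 = 0.0934.

9.34%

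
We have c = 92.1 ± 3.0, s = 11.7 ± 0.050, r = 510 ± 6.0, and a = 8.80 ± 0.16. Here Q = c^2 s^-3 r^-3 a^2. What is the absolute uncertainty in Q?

For a monomial Q ∝ c^2, s^-3, r^-3, a^2, fractional errors add in quadrature:
  (2·δc/c)² = (2×0.0326)² = 0.00424;  (-3·δs/s)² = (-3×0.00427)² = 0.000164;  (-3·δr/r)² = (-3×0.0118)² = 0.00125;  (2·δa/a)² = (2×0.0182)² = 0.00132
δQ/Q = √(0.00698) = 0.0835
Q = 3.09e-06, so δQ = 0.0835 × 3.09e-06 = 2.58e-07.

2.58e-07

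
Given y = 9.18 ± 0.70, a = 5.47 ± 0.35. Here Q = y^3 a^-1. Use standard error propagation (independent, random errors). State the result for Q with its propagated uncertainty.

Products/powers → add relative errors in quadrature, weighted by exponent:
  (3·δy/y)² = (3×0.0763)² = 0.0523;  (-1·δa/a)² = (-1×0.0640)² = 0.00409
δQ/Q = √(0.0564) = 0.238
Q = 141, so δQ = 0.238 × 141 = 33.6.

141 ± 33.6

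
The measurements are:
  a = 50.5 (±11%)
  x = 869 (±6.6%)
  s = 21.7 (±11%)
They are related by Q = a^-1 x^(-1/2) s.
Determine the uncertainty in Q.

0.00232

Products/powers → add relative errors in quadrature, weighted by exponent:
  (-1·δa/a)² = (-1×0.110)² = 0.0121;  (−½·δx/x)² = (-0.5×0.0660)² = 0.00109;  (1·δs/s)² = (1×0.110)² = 0.0121
δQ/Q = √(0.0253) = 0.159
Q = 0.0146, so δQ = 0.159 × 0.0146 = 0.00232.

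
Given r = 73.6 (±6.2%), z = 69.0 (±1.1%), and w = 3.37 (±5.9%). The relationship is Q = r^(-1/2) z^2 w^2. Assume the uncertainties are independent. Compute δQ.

781

Q is a product of powers, so relative uncertainties combine in quadrature:
  (−½·δr/r)² = (-0.5×0.0620)² = 0.000961;  (2·δz/z)² = (2×0.0110)² = 0.000484;  (2·δw/w)² = (2×0.0590)² = 0.0139
δQ/Q = √(0.0154) = 0.124
Q = 6300, so δQ = 0.124 × 6300 = 781.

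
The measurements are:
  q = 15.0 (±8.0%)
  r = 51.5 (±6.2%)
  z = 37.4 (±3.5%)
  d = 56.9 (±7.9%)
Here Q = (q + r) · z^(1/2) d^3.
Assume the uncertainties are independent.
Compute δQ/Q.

0.243

Let u = q + r = 66.5. δu = √(δq² + δr²) = √(1.44 + 10.2) = 3.41, so δu/u = 0.0513.
Q is then a monomial in u, z, d:
δQ/Q = √((δu/u)² + (½·δz/z)² + (3·δd/d)²) = √(0.00263 + 0.000306 + 0.0562) = 0.243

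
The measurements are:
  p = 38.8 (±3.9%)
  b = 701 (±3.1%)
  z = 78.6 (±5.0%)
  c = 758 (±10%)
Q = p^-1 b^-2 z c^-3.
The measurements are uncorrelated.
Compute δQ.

Each factor contributes (exponent × relative error)² to (δQ/Q)²:
  (-1·δp/p)² = (-1×0.0390)² = 0.00152;  (-2·δb/b)² = (-2×0.0310)² = 0.00384;  (1·δz/z)² = (1×0.0500)² = 0.00250;  (-3·δc/c)² = (-3×0.100)² = 0.0900
δQ/Q = √(0.0979) = 0.313
Q = 9.47e-15, so δQ = 0.313 × 9.47e-15 = 2.96e-15.

2.96e-15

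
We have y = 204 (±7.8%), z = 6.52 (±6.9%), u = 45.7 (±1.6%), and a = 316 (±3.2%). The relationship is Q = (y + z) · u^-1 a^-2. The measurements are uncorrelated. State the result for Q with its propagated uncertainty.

Let w = y + z = 211. δw = √(δy² + δz²) = √(253 + 0.202) = 15.9, so δw/w = 0.0756.
Q is then a monomial in w, u, a:
δQ/Q = √((δw/w)² + (-1·δu/u)² + (-2·δa/a)²) = √(0.00572 + 0.000256 + 0.00410) = 0.100
Q = 4.61e-05, so δQ = 0.100 × 4.61e-05 = 4.63e-06.

(4.61 ± 0.463) × 10^-5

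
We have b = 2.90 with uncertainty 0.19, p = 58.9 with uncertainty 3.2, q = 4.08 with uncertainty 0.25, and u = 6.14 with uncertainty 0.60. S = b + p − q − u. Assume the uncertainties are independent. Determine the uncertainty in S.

Each term contributes (cᵢ δxᵢ)² to (δS)²:
  (δb)² = 0.0361;  (δp)² = 10.2;  (δq)² = 0.0625;  (δu)² = 0.360
δS = √(10.7) = 3.27

3.27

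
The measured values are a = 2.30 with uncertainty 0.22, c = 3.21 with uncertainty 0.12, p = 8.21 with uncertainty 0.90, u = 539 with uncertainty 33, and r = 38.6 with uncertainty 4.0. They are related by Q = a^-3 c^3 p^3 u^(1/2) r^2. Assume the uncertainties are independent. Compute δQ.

For a monomial Q ∝ a^-3, c^3, p^3, u^(1/2), r^2, fractional errors add in quadrature:
  (-3·δa/a)² = (-3×0.0957)² = 0.0823;  (3·δc/c)² = (3×0.0374)² = 0.0126;  (3·δp/p)² = (3×0.110)² = 0.108;  (½·δu/u)² = (0.5×0.0612)² = 0.000937;  (2·δr/r)² = (2×0.104)² = 0.0430
δQ/Q = √(0.247) = 0.497
Q = 5.2e+07, so δQ = 0.497 × 5.2e+07 = 2.59e+07.

2.59e+07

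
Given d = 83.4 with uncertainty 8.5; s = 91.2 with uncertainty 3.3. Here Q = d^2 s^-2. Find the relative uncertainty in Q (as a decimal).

Q is a product of powers, so relative uncertainties combine in quadrature:
  (2·δd/d)² = (2×0.102)² = 0.0415;  (-2·δs/s)² = (-2×0.0362)² = 0.00524
δQ/Q = √(0.0468) = 0.216

0.216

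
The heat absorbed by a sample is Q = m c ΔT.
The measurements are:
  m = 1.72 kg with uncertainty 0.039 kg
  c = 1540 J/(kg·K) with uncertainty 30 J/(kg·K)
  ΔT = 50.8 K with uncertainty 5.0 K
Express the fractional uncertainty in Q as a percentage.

Each factor contributes (exponent × relative error)² to (δQ/Q)²:
  (1·δm/m)² = (1×0.0227)² = 0.000514;  (1·δc/c)² = (1×0.0195)² = 0.000379;  (1·δΔT/ΔT)² = (1×0.0984)² = 0.00969
δQ/Q = √(0.0106) = 0.103

10.3%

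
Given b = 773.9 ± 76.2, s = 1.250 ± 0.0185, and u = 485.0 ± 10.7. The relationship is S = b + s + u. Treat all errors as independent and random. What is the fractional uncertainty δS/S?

0.0611

Absolute uncertainties add in quadrature for a linear combination:
  (δb)² = 5810;  (δs)² = 0.000342;  (δu)² = 114
δS = √(5920) = 76.9
S = 1260, so δS/S = 76.9/1260 = 0.0611.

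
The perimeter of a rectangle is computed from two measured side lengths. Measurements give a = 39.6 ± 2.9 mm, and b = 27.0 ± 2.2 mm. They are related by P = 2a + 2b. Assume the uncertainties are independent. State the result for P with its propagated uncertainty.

133 ± 7.28 mm

Each term contributes (cᵢ δxᵢ)² to (δP)²:
  (2·δa)² = 33.6;  (2·δb)² = 19.4
δP = √(53.0) = 7.28 mm
P = 133 mm.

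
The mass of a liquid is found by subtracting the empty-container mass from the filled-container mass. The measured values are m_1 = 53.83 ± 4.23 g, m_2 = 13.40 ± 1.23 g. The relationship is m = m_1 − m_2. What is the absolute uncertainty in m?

4.41 g

Sums and differences: (δm)² = Σ (cᵢ δxᵢ)².
  (δm_1)² = 17.9;  (δm_2)² = 1.51
δm = √(19.4) = 4.41 g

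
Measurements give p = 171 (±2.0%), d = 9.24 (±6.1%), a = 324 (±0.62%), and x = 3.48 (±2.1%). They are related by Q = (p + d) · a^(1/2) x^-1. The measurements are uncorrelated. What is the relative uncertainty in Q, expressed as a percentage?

2.86%

Let u = p + d = 180. δu = √(δp² + δd²) = √(11.7 + 0.318) = 3.47, so δu/u = 0.0192.
Q is then a monomial in u, a, x:
δQ/Q = √((δu/u)² + (½·δa/a)² + (-1·δx/x)²) = √(0.000370 + 9.61e-06 + 0.000441) = 0.0286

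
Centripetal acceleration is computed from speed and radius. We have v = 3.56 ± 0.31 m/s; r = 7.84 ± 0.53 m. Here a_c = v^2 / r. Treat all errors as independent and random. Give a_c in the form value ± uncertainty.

a_c is a product of powers, so relative uncertainties combine in quadrature:
  (2·δv/v)² = (2×0.0871)² = 0.0303;  (-1·δr/r)² = (-1×0.0676)² = 0.00457
δa_c/a_c = √(0.0349) = 0.187
a_c = 1.62 m/s^2, so δa_c = 0.187 × 1.62 = 0.302 m/s^2.

1.62 ± 0.302 m/s^2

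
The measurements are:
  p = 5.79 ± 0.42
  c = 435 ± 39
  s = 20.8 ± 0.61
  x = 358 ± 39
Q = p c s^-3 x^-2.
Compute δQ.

5.72e-07

Since Q is a product/quotient, work with relative uncertainties:
  (1·δp/p)² = (1×0.0725)² = 0.00526;  (1·δc/c)² = (1×0.0897)² = 0.00804;  (-3·δs/s)² = (-3×0.0293)² = 0.00774;  (-2·δx/x)² = (-2×0.109)² = 0.0475
δQ/Q = √(0.0685) = 0.262
Q = 2.18e-06, so δQ = 0.262 × 2.18e-06 = 5.72e-07.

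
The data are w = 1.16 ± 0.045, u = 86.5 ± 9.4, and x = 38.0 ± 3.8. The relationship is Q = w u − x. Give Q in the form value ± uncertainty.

Let p = w·u = 100. δp/p = √((1·δw/w)² + (1·δu/u)²) = √(0.00150 + 0.0118) = 0.115, so δp = 11.6.
Q = p − x: δQ = √(δp² + δx²) = √(134 + 14.4) = 12.2
Q = 62.3.

62.3 ± 12.2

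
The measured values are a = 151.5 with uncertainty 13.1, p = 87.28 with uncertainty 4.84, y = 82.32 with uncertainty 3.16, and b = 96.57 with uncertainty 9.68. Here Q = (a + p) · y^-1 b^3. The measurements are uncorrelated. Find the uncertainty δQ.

8.07e+05

Let u = a + p = 238.8. δu = √(δa² + δp²) = √(172 + 23.4) = 14.0, so δu/u = 0.0585.
Q is then a monomial in u, y, b:
δQ/Q = √((δu/u)² + (-1·δy/y)² + (3·δb/b)²) = √(0.00342 + 0.00147 + 0.0904) = 0.309
Q = 2.612e+06, so δQ = 0.309 × 2.612e+06 = 8.07e+05.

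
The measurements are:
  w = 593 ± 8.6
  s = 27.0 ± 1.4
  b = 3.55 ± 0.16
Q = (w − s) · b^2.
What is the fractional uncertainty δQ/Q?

Let u = w − s = 566. δu = √(δw² + δs²) = √(74.0 + 1.96) = 8.71, so δu/u = 0.0154.
Q is then a monomial in u, b:
δQ/Q = √((δu/u)² + (2·δb/b)²) = √(0.000237 + 0.00813) = 0.0914

0.0914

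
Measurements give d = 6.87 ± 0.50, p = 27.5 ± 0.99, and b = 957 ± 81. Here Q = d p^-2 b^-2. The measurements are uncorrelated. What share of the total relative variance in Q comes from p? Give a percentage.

(δQ/Q)² = (1·δd/d)² + (-2·δp/p)² + (-2·δb/b)²
  d term: (1×0.0728)² = 0.00530
  p term: (-2×0.0360)² = 0.00518
  b term: (-2×0.0846)² = 0.0287
Total = 0.0391. Share from p = 0.00518/0.0391 = 0.132.

13.2%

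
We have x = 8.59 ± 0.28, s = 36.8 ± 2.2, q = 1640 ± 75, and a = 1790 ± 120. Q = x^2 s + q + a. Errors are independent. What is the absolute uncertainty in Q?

Let p = x^2·s = 2720. δp/p = √((2·δx/x)² + (1·δs/s)²) = √(0.00425 + 0.00357) = 0.0885, so δp = 240.
Q = p + q + a: δQ = √(δp² + δq² + δa²) = √(57700 + 5620 + 14400) = 279

279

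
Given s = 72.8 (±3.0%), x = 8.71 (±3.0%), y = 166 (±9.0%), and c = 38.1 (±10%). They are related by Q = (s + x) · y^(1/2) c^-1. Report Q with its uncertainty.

Let u = s + x = 81.5. δu = √(δs² + δx²) = √(4.77 + 0.0683) = 2.20, so δu/u = 0.0270.
Q is then a monomial in u, y, c:
δQ/Q = √((δu/u)² + (½·δy/y)² + (-1·δc/c)²) = √(0.000728 + 0.00202 + 0.0100) = 0.113
Q = 27.6, so δQ = 0.113 × 27.6 = 3.11.

27.6 ± 3.11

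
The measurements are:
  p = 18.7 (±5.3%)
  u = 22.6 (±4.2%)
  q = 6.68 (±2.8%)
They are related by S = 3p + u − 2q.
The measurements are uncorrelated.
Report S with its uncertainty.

65.3 ± 3.14

Sums and differences: (δS)² = Σ (cᵢ δxᵢ)².
  (3·δp)² = 8.84;  (δu)² = 0.901;  (2·δq)² = 0.140
δS = √(9.88) = 3.14
S = 65.3.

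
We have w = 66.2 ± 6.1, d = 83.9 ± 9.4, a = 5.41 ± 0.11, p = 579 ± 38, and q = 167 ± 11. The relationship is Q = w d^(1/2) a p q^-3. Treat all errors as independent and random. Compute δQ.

Each factor contributes (exponent × relative error)² to (δQ/Q)²:
  (1·δw/w)² = (1×0.0921)² = 0.00849;  (½·δd/d)² = (0.5×0.112)² = 0.00314;  (1·δa/a)² = (1×0.0203)² = 0.000413;  (1·δp/p)² = (1×0.0656)² = 0.00431;  (-3·δq/q)² = (-3×0.0659)² = 0.0390
δQ/Q = √(0.0554) = 0.235
Q = 0.408, so δQ = 0.235 × 0.408 = 0.0960.

0.0960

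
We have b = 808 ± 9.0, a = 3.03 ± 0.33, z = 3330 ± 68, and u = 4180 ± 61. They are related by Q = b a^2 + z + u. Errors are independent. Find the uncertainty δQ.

Let p = b·a^2 = 7420. δp/p = √((1·δb/b)² + (2·δa/a)²) = √(0.000124 + 0.0474) = 0.218, so δp = 1620.
Q = p + z + u: δQ = √(δp² + δz² + δu²) = √(2.62e+06 + 4620 + 3720) = 1620

1620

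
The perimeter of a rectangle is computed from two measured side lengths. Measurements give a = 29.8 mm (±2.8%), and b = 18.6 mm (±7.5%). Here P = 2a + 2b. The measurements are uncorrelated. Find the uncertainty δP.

3.25 mm

Each term contributes (cᵢ δxᵢ)² to (δP)²:
  (2·δa)² = 2.78;  (2·δb)² = 7.78
δP = √(10.6) = 3.25 mm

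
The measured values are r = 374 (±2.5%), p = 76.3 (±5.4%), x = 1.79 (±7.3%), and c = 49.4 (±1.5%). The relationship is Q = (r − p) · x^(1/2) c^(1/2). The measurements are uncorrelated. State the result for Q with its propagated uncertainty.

2800 ± 142

Let u = r − p = 298. δu = √(δr² + δp²) = √(87.4 + 17.0) = 10.2, so δu/u = 0.0343.
Q is then a monomial in u, x, c:
δQ/Q = √((δu/u)² + (½·δx/x)² + (½·δc/c)²) = √(0.00118 + 0.00133 + 5.62e-05) = 0.0507
Q = 2800, so δQ = 0.0507 × 2800 = 142.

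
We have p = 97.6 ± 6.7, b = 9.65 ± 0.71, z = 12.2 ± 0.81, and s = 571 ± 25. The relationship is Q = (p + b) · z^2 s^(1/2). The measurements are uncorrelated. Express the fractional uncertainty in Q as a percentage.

14.9%

Let u = p + b = 107. δu = √(δp² + δb²) = √(44.9 + 0.504) = 6.74, so δu/u = 0.0628.
Q is then a monomial in u, z, s:
δQ/Q = √((δu/u)² + (2·δz/z)² + (½·δs/s)²) = √(0.00395 + 0.0176 + 0.000479) = 0.149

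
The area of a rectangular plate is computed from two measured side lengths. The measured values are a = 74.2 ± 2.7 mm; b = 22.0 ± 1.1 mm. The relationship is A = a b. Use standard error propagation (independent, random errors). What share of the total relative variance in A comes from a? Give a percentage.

34.6%

(δA/A)² = (1·δa/a)² + (1·δb/b)²
  a term: (1×0.0364)² = 0.00132
  b term: (1×0.0500)² = 0.00250
Total = 0.00382. Share from a = 0.00132/0.00382 = 0.346.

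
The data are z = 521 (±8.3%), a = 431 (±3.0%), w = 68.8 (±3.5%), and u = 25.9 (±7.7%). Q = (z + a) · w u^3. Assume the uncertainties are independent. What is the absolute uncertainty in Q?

Let h = z + a = 952. δh = √(δz² + δa²) = √(1870 + 167) = 45.1, so δh/h = 0.0474.
Q is then a monomial in h, w, u:
δQ/Q = √((δh/h)² + (1·δw/w)² + (3·δu/u)²) = √(0.00225 + 0.00123 + 0.0534) = 0.238
Q = 1.14e+09, so δQ = 0.238 × 1.14e+09 = 2.71e+08.

2.71e+08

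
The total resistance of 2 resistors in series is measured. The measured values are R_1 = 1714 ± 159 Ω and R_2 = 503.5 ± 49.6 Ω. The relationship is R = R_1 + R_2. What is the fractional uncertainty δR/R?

0.0751

Sums and differences: (δR)² = Σ (cᵢ δxᵢ)².
  (δR_1)² = 25300;  (δR_2)² = 2460
δR = √(27700) = 167 Ω
R = 2218 Ω, so δR/R = 167/2218 = 0.0751.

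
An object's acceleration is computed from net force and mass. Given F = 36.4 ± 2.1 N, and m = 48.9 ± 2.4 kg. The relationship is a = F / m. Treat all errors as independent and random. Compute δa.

0.0564 m/s^2

Products/powers → add relative errors in quadrature, weighted by exponent:
  (1·δF/F)² = (1×0.0577)² = 0.00333;  (-1·δm/m)² = (-1×0.0491)² = 0.00241
δa/a = √(0.00574) = 0.0757
a = 0.744 m/s^2, so δa = 0.0757 × 0.744 = 0.0564 m/s^2.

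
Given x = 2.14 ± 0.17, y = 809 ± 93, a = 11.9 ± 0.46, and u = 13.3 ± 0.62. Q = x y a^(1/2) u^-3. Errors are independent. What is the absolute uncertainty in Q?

0.504

Each factor contributes (exponent × relative error)² to (δQ/Q)²:
  (1·δx/x)² = (1×0.0794)² = 0.00631;  (1·δy/y)² = (1×0.115)² = 0.0132;  (½·δa/a)² = (0.5×0.0387)² = 0.000374;  (-3·δu/u)² = (-3×0.0466)² = 0.0196
δQ/Q = √(0.0395) = 0.199
Q = 2.54, so δQ = 0.199 × 2.54 = 0.504.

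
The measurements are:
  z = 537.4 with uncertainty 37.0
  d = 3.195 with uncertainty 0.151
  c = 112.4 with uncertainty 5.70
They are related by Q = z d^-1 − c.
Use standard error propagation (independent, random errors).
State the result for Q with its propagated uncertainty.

Let p = z·d^-1 = 168.2. δp/p = √((1·δz/z)² + (-1·δd/d)²) = √(0.00474 + 0.00223) = 0.0835, so δp = 14.0.
Q = p − c: δQ = √(δp² + δc²) = √(197 + 32.5) = 15.2
Q = 55.80.

55.80 ± 15.2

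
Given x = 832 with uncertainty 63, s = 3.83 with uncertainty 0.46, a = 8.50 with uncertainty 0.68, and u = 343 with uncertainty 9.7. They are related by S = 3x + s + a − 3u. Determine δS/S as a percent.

Sums and differences: (δS)² = Σ (cᵢ δxᵢ)².
  (3·δx)² = 35700;  (δs)² = 0.212;  (δa)² = 0.462;  (3·δu)² = 847
δS = √(36600) = 191
S = 1480, so δS/S = 191/1480 = 0.129.

12.9%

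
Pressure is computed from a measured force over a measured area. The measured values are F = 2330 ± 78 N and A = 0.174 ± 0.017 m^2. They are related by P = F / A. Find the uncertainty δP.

P is a product of powers, so relative uncertainties combine in quadrature:
  (1·δF/F)² = (1×0.0335)² = 0.00112;  (-1·δA/A)² = (-1×0.0977)² = 0.00955
δP/P = √(0.0107) = 0.103
P = 13400 Pa, so δP = 0.103 × 13400 = 1380 Pa.

1380 Pa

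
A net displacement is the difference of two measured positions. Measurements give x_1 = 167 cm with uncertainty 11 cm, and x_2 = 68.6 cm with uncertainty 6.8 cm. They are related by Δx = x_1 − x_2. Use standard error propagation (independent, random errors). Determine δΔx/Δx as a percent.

13.1%

Δx is a linear combination, so absolute uncertainties add in quadrature:
  (δx_1)² = 121;  (δx_2)² = 46.2
δΔx = √(167) = 12.9 cm
Δx = 98.4 cm, so δΔx/Δx = 12.9/98.4 = 0.131.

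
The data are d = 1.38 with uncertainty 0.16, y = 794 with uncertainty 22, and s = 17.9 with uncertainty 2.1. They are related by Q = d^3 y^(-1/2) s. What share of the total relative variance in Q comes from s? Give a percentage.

(δQ/Q)² = (3·δd/d)² + (−½·δy/y)² + (1·δs/s)²
  d term: (3×0.116)² = 0.121
  y term: (-0.5×0.0277)² = 0.000192
  s term: (1×0.117)² = 0.0138
Total = 0.135. Share from s = 0.0138/0.135 = 0.102.

10.2%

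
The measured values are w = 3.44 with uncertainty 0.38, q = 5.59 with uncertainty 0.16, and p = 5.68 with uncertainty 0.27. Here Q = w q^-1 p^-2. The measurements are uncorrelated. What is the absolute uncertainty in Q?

For a monomial Q ∝ w, q^-1, p^-2, fractional errors add in quadrature:
  (1·δw/w)² = (1×0.110)² = 0.0122;  (-1·δq/q)² = (-1×0.0286)² = 0.000819;  (-2·δp/p)² = (-2×0.0475)² = 0.00904
δQ/Q = √(0.0221) = 0.149
Q = 0.0191, so δQ = 0.149 × 0.0191 = 0.00283.

0.00283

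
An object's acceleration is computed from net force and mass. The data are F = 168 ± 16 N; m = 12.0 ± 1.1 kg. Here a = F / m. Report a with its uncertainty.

14.0 ± 1.85 m/s^2

Relative error in a monomial: (δa/a)² = Σ (nᵢ · δxᵢ/xᵢ)².
  (1·δF/F)² = (1×0.0952)² = 0.00907;  (-1·δm/m)² = (-1×0.0917)² = 0.00840
δa/a = √(0.0175) = 0.132
a = 14.0 m/s^2, so δa = 0.132 × 14.0 = 1.85 m/s^2.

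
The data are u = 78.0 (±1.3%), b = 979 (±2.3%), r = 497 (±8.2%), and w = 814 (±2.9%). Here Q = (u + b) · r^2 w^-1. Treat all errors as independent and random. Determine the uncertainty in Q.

53900

Let h = u + b = 1060. δh = √(δu² + δb²) = √(1.03 + 507) = 22.5, so δh/h = 0.0213.
Q is then a monomial in h, r, w:
δQ/Q = √((δh/h)² + (2·δr/r)² + (-1·δw/w)²) = √(0.000455 + 0.0269 + 0.000841) = 0.168
Q = 3.21e+05, so δQ = 0.168 × 3.21e+05 = 53900.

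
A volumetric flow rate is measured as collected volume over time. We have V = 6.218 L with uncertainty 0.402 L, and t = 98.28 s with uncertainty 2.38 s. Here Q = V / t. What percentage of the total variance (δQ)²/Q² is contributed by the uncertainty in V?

87.7%

(δQ/Q)² = (1·δV/V)² + (-1·δt/t)²
  V term: (1×0.0647)² = 0.00418
  t term: (-1×0.0242)² = 0.000586
Total = 0.00477. Share from V = 0.00418/0.00477 = 0.877.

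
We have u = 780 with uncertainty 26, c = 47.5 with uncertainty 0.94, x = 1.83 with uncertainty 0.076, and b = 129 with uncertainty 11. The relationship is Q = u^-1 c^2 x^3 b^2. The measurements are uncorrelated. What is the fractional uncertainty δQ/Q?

Relative error in a monomial: (δQ/Q)² = Σ (nᵢ · δxᵢ/xᵢ)².
  (-1·δu/u)² = (-1×0.0333)² = 0.00111;  (2·δc/c)² = (2×0.0198)² = 0.00157;  (3·δx/x)² = (3×0.0415)² = 0.0155;  (2·δb/b)² = (2×0.0853)² = 0.0291
δQ/Q = √(0.0473) = 0.217

0.217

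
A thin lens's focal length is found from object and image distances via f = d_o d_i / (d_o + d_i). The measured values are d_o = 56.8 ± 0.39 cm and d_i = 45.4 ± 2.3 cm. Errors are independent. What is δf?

∂f/∂d_o = (d_i/(d_o+d_i))² = 0.197;  ∂f/∂d_i = (d_o/(d_o+d_i))² = 0.309
δf = √((∂f/∂d_o · δd_o)² + (∂f/∂d_i · δd_i)²) = √(0.00592 + 0.505) = 0.715 cm

0.715 cm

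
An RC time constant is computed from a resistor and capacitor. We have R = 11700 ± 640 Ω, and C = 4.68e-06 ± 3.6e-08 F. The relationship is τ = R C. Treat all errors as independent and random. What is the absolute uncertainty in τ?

0.00302 s

Each factor contributes (exponent × relative error)² to (δτ/τ)²:
  (1·δR/R)² = (1×0.0547)² = 0.00299;  (1·δC/C)² = (1×0.00769)² = 5.92e-05
δτ/τ = √(0.00305) = 0.0552
τ = 0.0548 s, so δτ = 0.0552 × 0.0548 = 0.00302 s.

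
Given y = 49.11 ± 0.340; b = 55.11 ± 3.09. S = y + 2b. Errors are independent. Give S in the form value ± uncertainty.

159.3 ± 6.19

S is a linear combination, so absolute uncertainties add in quadrature:
  (δy)² = 0.116;  (2·δb)² = 38.2
δS = √(38.3) = 6.19
S = 159.3.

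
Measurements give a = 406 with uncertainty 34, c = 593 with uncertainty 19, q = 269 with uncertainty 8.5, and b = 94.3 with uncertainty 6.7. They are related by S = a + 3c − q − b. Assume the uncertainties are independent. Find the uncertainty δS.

67.2

S is a linear combination, so absolute uncertainties add in quadrature:
  (δa)² = 1160;  (3·δc)² = 3250;  (δq)² = 72.2;  (δb)² = 44.9
δS = √(4520) = 67.2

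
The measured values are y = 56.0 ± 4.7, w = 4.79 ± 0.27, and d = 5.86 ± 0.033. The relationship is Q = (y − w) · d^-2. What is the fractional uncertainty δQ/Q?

Let u = y − w = 51.2. δu = √(δy² + δw²) = √(22.1 + 0.0729) = 4.71, so δu/u = 0.0919.
Q is then a monomial in u, d:
δQ/Q = √((δu/u)² + (-2·δd/d)²) = √(0.00845 + 0.000127) = 0.0926

0.0926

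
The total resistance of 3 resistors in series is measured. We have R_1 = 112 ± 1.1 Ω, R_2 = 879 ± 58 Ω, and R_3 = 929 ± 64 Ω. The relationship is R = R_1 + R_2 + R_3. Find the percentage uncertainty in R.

4.50%

Absolute uncertainties add in quadrature for a linear combination:
  (δR_1)² = 1.21;  (δR_2)² = 3360;  (δR_3)² = 4100
δR = √(7460) = 86.4 Ω
R = 1920 Ω, so δR/R = 86.4/1920 = 0.0450.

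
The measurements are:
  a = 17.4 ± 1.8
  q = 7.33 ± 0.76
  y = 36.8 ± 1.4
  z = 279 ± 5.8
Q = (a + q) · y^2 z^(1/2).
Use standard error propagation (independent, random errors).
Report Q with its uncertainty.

(5.59 ± 0.616) × 10^5

Let u = a + q = 24.7. δu = √(δa² + δq²) = √(3.24 + 0.578) = 1.95, so δu/u = 0.0790.
Q is then a monomial in u, y, z:
δQ/Q = √((δu/u)² + (2·δy/y)² + (½·δz/z)²) = √(0.00624 + 0.00579 + 0.000108) = 0.110
Q = 5.59e+05, so δQ = 0.110 × 5.59e+05 = 61600.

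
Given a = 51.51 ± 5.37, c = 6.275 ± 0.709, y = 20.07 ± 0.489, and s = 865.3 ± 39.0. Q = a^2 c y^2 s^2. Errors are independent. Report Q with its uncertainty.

Relative error in a monomial: (δQ/Q)² = Σ (nᵢ · δxᵢ/xᵢ)².
  (2·δa/a)² = (2×0.104)² = 0.0435;  (1·δc/c)² = (1×0.113)² = 0.0128;  (2·δy/y)² = (2×0.0244)² = 0.00237;  (2·δs/s)² = (2×0.0451)² = 0.00813
δQ/Q = √(0.0667) = 0.258
Q = 5.021e+12, so δQ = 0.258 × 5.021e+12 = 1.3e+12.

(5.021 ± 1.30) × 10^12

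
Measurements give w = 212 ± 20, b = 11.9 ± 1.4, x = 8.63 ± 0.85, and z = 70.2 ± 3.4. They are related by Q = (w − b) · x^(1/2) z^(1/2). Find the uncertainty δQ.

563

Let u = w − b = 200. δu = √(δw² + δb²) = √(400 + 1.96) = 20.0, so δu/u = 0.100.
Q is then a monomial in u, x, z:
δQ/Q = √((δu/u)² + (½·δx/x)² + (½·δz/z)²) = √(0.0100 + 0.00243 + 0.000586) = 0.114
Q = 4930, so δQ = 0.114 × 4930 = 563.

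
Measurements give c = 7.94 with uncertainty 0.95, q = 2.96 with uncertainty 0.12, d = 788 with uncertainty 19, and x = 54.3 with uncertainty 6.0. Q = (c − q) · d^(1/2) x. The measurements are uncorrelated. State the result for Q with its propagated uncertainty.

7590 ± 1690

Let u = c − q = 4.98. δu = √(δc² + δq²) = √(0.902 + 0.0144) = 0.958, so δu/u = 0.192.
Q is then a monomial in u, d, x:
δQ/Q = √((δu/u)² + (½·δd/d)² + (1·δx/x)²) = √(0.0370 + 0.000145 + 0.0122) = 0.222
Q = 7590, so δQ = 0.222 × 7590 = 1690.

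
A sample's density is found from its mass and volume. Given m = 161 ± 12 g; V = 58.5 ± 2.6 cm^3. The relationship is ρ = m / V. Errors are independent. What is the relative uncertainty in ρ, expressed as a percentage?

Each factor contributes (exponent × relative error)² to (δρ/ρ)²:
  (1·δm/m)² = (1×0.0745)² = 0.00556;  (-1·δV/V)² = (-1×0.0444)² = 0.00198
δρ/ρ = √(0.00753) = 0.0868

8.68%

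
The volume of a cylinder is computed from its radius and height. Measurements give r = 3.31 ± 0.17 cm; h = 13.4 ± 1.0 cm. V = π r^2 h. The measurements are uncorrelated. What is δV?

V is a product of powers, so relative uncertainties combine in quadrature:
  (2·δr/r)² = (2×0.0514)² = 0.0106;  (1·δh/h)² = (1×0.0746)² = 0.00557
δV/V = √(0.0161) = 0.127
V = 461 cm^3, so δV = 0.127 × 461 = 58.6 cm^3.

58.6 cm^3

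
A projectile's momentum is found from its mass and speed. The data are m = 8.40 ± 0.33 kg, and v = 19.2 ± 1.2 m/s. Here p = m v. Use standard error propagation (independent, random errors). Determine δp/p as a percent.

7.38%

p is a product of powers, so relative uncertainties combine in quadrature:
  (1·δm/m)² = (1×0.0393)² = 0.00154;  (1·δv/v)² = (1×0.0625)² = 0.00391
δp/p = √(0.00545) = 0.0738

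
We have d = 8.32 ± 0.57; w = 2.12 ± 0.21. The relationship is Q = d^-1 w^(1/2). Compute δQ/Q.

Since Q is a product/quotient, work with relative uncertainties:
  (-1·δd/d)² = (-1×0.0685)² = 0.00469;  (½·δw/w)² = (0.5×0.0991)² = 0.00245
δQ/Q = √(0.00715) = 0.0845

0.0845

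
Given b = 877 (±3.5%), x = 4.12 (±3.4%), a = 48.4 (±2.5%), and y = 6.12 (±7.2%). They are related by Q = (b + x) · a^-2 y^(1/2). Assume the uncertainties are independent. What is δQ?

0.0659

Let u = b + x = 881. δu = √(δb² + δx²) = √(942 + 0.0196) = 30.7, so δu/u = 0.0348.
Q is then a monomial in u, a, y:
δQ/Q = √((δu/u)² + (-2·δa/a)² + (½·δy/y)²) = √(0.00121 + 0.00250 + 0.00130) = 0.0708
Q = 0.931, so δQ = 0.0708 × 0.931 = 0.0659.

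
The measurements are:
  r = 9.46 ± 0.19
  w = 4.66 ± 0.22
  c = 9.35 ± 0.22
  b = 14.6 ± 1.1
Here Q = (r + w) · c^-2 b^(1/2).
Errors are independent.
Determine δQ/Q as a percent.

Let u = r + w = 14.1. δu = √(δr² + δw²) = √(0.0361 + 0.0484) = 0.291, so δu/u = 0.0206.
Q is then a monomial in u, c, b:
δQ/Q = √((δu/u)² + (-2·δc/c)² + (½·δb/b)²) = √(0.000424 + 0.00221 + 0.00142) = 0.0637

6.37%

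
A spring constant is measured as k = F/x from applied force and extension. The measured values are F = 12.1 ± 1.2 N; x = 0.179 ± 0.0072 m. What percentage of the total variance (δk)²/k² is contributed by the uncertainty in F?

85.9%

(δk/k)² = (1·δF/F)² + (-1·δx/x)²
  F term: (1×0.0992)² = 0.00984
  x term: (-1×0.0402)² = 0.00162
Total = 0.0115. Share from F = 0.00984/0.0115 = 0.859.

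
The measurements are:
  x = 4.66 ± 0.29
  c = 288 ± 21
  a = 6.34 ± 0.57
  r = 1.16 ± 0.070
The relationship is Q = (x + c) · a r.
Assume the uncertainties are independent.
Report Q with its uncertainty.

Let u = x + c = 293. δu = √(δx² + δc²) = √(0.0841 + 441) = 21.0, so δu/u = 0.0718.
Q is then a monomial in u, a, r:
δQ/Q = √((δu/u)² + (1·δa/a)² + (1·δr/r)²) = √(0.00515 + 0.00808 + 0.00364) = 0.130
Q = 2150, so δQ = 0.130 × 2150 = 280.

2150 ± 280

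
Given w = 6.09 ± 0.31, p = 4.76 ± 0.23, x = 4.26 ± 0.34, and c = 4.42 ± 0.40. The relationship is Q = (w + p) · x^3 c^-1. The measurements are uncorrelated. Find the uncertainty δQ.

49.0

Let u = w + p = 10.8. δu = √(δw² + δp²) = √(0.0961 + 0.0529) = 0.386, so δu/u = 0.0356.
Q is then a monomial in u, x, c:
δQ/Q = √((δu/u)² + (3·δx/x)² + (-1·δc/c)²) = √(0.00127 + 0.0573 + 0.00819) = 0.258
Q = 190, so δQ = 0.258 × 190 = 49.0.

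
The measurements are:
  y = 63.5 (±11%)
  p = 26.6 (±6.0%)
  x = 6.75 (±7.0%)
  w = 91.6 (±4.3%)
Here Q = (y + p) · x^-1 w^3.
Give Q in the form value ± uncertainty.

Let u = y + p = 90.1. δu = √(δy² + δp²) = √(48.8 + 2.55) = 7.17, so δu/u = 0.0795.
Q is then a monomial in u, x, w:
δQ/Q = √((δu/u)² + (-1·δx/x)² + (3·δw/w)²) = √(0.00632 + 0.00490 + 0.0166) = 0.167
Q = 1.03e+07, so δQ = 0.167 × 1.03e+07 = 1.71e+06.

(1.03 ± 0.171) × 10^7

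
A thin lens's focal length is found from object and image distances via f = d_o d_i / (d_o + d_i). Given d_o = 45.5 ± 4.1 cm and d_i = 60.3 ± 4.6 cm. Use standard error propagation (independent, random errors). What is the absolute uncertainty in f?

1.58 cm

∂f/∂d_o = (d_i/(d_o+d_i))² = 0.325;  ∂f/∂d_i = (d_o/(d_o+d_i))² = 0.185
δf = √((∂f/∂d_o · δd_o)² + (∂f/∂d_i · δd_i)²) = √(1.77 + 0.724) = 1.58 cm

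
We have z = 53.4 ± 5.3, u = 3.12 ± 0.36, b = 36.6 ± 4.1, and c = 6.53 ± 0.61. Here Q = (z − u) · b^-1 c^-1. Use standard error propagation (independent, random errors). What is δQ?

Let w = z − u = 50.3. δw = √(δz² + δu²) = √(28.1 + 0.130) = 5.31, so δw/w = 0.106.
Q is then a monomial in w, b, c:
δQ/Q = √((δw/w)² + (-1·δb/b)² + (-1·δc/c)²) = √(0.0112 + 0.0125 + 0.00873) = 0.180
Q = 0.210, so δQ = 0.180 × 0.210 = 0.0379.

0.0379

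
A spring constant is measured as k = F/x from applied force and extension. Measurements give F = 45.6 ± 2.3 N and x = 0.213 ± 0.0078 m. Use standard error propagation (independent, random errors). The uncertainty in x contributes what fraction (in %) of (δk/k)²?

(δk/k)² = (1·δF/F)² + (-1·δx/x)²
  F term: (1×0.0504)² = 0.00254
  x term: (-1×0.0366)² = 0.00134
Total = 0.00389. Share from x = 0.00134/0.00389 = 0.345.

34.5%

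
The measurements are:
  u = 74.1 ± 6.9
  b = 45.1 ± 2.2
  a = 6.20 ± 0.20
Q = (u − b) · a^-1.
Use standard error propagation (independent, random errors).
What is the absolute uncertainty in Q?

1.18

Let w = u − b = 29.0. δw = √(δu² + δb²) = √(47.6 + 4.84) = 7.24, so δw/w = 0.250.
Q is then a monomial in w, a:
δQ/Q = √((δw/w)² + (-1·δa/a)²) = √(0.0624 + 0.00104) = 0.252
Q = 4.68, so δQ = 0.252 × 4.68 = 1.18.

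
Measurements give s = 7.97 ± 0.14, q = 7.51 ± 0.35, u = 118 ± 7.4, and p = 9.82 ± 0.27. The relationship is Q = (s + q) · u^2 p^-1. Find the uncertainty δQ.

Let w = s + q = 15.5. δw = √(δs² + δq²) = √(0.0196 + 0.122) = 0.377, so δw/w = 0.0244.
Q is then a monomial in w, u, p:
δQ/Q = √((δw/w)² + (2·δu/u)² + (-1·δp/p)²) = √(0.000593 + 0.0157 + 0.000756) = 0.131
Q = 21900, so δQ = 0.131 × 21900 = 2870.

2870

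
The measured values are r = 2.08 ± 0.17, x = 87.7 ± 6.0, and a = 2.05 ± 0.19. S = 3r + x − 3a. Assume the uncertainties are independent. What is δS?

For a sum/difference, combine absolute errors in quadrature:
  (3·δr)² = 0.260;  (δx)² = 36.0;  (3·δa)² = 0.325
δS = √(36.6) = 6.05

6.05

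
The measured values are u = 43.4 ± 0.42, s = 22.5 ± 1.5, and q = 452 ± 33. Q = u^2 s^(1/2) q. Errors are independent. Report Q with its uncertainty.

Relative error in a monomial: (δQ/Q)² = Σ (nᵢ · δxᵢ/xᵢ)².
  (2·δu/u)² = (2×0.00968)² = 0.000375;  (½·δs/s)² = (0.5×0.0667)² = 0.00111;  (1·δq/q)² = (1×0.0730)² = 0.00533
δQ/Q = √(0.00682) = 0.0826
Q = 4.04e+06, so δQ = 0.0826 × 4.04e+06 = 3.33e+05.

(4.04 ± 0.333) × 10^6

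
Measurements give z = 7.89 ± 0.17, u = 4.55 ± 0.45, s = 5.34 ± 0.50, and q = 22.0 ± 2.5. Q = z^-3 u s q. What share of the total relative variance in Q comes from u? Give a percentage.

(δQ/Q)² = (-3·δz/z)² + (1·δu/u)² + (1·δs/s)² + (1·δq/q)²
  z term: (-3×0.0215)² = 0.00418
  u term: (1×0.0989)² = 0.00978
  s term: (1×0.0936)² = 0.00877
  q term: (1×0.114)² = 0.0129
Total = 0.0356. Share from u = 0.00978/0.0356 = 0.274.

27.4%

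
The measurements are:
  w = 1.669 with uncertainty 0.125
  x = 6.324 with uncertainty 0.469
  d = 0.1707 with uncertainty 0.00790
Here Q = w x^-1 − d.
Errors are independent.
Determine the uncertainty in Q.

Let p = w·x^-1 = 0.2639. δp/p = √((1·δw/w)² + (-1·δx/x)²) = √(0.00561 + 0.00550) = 0.105, so δp = 0.0278.
Q = p − d: δQ = √(δp² + δd²) = √(0.000774 + 6.24e-05) = 0.0289

0.0289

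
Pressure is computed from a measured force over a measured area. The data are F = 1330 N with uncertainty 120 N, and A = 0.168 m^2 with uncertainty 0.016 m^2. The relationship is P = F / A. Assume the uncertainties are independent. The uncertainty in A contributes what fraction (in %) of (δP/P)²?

52.7%

(δP/P)² = (1·δF/F)² + (-1·δA/A)²
  F term: (1×0.0902)² = 0.00814
  A term: (-1×0.0952)² = 0.00907
Total = 0.0172. Share from A = 0.00907/0.0172 = 0.527.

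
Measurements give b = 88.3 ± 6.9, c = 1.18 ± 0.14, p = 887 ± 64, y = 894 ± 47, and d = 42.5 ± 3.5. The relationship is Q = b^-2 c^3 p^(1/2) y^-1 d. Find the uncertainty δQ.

0.000120

Each factor contributes (exponent × relative error)² to (δQ/Q)²:
  (-2·δb/b)² = (-2×0.0781)² = 0.0244;  (3·δc/c)² = (3×0.119)² = 0.127;  (½·δp/p)² = (0.5×0.0722)² = 0.00130;  (-1·δy/y)² = (-1×0.0526)² = 0.00276;  (1·δd/d)² = (1×0.0824)² = 0.00678
δQ/Q = √(0.162) = 0.402
Q = 0.000298, so δQ = 0.402 × 0.000298 = 0.000120.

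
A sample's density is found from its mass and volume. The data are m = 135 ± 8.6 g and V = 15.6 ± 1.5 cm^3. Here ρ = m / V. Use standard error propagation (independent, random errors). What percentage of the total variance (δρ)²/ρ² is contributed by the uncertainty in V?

69.5%

(δρ/ρ)² = (1·δm/m)² + (-1·δV/V)²
  m term: (1×0.0637)² = 0.00406
  V term: (-1×0.0962)² = 0.00925
Total = 0.0133. Share from V = 0.00925/0.0133 = 0.695.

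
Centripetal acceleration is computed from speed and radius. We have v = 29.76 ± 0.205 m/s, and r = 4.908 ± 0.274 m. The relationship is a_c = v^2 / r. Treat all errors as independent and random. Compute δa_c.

Since a_c is a product/quotient, work with relative uncertainties:
  (2·δv/v)² = (2×0.00689)² = 0.000190;  (-1·δr/r)² = (-1×0.0558)² = 0.00312
δa_c/a_c = √(0.00331) = 0.0575
a_c = 180.5 m/s^2, so δa_c = 0.0575 × 180.5 = 10.4 m/s^2.

10.4 m/s^2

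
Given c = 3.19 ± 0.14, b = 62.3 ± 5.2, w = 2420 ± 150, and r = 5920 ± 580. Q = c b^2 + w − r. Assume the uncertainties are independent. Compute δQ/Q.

Let p = c·b^2 = 12400. δp/p = √((1·δc/c)² + (2·δb/b)²) = √(0.00193 + 0.0279) = 0.173, so δp = 2140.
Q = p + w − r: δQ = √(δp² + δw² + δr²) = √(4.57e+06 + 22500 + 3.36e+05) = 2220
Q = 8880, so δQ/Q = 2220/8880 = 0.250.

0.250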